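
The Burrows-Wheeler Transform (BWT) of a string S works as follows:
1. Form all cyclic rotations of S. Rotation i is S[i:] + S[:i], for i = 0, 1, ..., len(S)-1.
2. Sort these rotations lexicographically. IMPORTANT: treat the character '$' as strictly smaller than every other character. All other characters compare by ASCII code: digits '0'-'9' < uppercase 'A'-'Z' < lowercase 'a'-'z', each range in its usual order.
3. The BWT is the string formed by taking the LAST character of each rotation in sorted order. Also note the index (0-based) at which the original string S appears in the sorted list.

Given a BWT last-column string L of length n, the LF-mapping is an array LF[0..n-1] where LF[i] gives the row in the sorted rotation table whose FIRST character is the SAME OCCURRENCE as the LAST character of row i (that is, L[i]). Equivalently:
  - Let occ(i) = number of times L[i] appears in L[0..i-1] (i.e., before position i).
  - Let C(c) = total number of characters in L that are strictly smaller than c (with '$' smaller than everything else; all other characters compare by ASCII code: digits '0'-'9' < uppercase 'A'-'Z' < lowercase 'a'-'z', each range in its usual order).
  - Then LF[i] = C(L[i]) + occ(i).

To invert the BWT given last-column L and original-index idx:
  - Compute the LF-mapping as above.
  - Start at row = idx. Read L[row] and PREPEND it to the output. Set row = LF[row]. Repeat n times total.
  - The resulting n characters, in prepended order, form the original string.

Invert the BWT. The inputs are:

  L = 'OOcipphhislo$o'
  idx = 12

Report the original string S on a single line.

Answer: philosophicOO$

Derivation:
LF mapping: 1 2 3 6 11 12 4 5 7 13 8 9 0 10
Walk LF starting at row 12, prepending L[row]:
  step 1: row=12, L[12]='$', prepend. Next row=LF[12]=0
  step 2: row=0, L[0]='O', prepend. Next row=LF[0]=1
  step 3: row=1, L[1]='O', prepend. Next row=LF[1]=2
  step 4: row=2, L[2]='c', prepend. Next row=LF[2]=3
  step 5: row=3, L[3]='i', prepend. Next row=LF[3]=6
  step 6: row=6, L[6]='h', prepend. Next row=LF[6]=4
  step 7: row=4, L[4]='p', prepend. Next row=LF[4]=11
  step 8: row=11, L[11]='o', prepend. Next row=LF[11]=9
  step 9: row=9, L[9]='s', prepend. Next row=LF[9]=13
  step 10: row=13, L[13]='o', prepend. Next row=LF[13]=10
  step 11: row=10, L[10]='l', prepend. Next row=LF[10]=8
  step 12: row=8, L[8]='i', prepend. Next row=LF[8]=7
  step 13: row=7, L[7]='h', prepend. Next row=LF[7]=5
  step 14: row=5, L[5]='p', prepend. Next row=LF[5]=12
Reversed output: philosophicOO$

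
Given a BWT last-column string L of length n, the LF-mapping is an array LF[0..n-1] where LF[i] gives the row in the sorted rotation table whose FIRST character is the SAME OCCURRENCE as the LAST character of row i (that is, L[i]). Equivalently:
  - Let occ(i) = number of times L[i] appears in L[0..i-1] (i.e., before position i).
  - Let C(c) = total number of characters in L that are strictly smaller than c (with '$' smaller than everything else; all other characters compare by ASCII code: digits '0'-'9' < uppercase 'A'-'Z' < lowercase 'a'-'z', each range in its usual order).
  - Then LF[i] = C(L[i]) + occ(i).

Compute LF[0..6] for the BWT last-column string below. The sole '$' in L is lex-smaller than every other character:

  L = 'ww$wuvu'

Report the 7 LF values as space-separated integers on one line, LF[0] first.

Char counts: '$':1, 'u':2, 'v':1, 'w':3
C (first-col start): C('$')=0, C('u')=1, C('v')=3, C('w')=4
L[0]='w': occ=0, LF[0]=C('w')+0=4+0=4
L[1]='w': occ=1, LF[1]=C('w')+1=4+1=5
L[2]='$': occ=0, LF[2]=C('$')+0=0+0=0
L[3]='w': occ=2, LF[3]=C('w')+2=4+2=6
L[4]='u': occ=0, LF[4]=C('u')+0=1+0=1
L[5]='v': occ=0, LF[5]=C('v')+0=3+0=3
L[6]='u': occ=1, LF[6]=C('u')+1=1+1=2

Answer: 4 5 0 6 1 3 2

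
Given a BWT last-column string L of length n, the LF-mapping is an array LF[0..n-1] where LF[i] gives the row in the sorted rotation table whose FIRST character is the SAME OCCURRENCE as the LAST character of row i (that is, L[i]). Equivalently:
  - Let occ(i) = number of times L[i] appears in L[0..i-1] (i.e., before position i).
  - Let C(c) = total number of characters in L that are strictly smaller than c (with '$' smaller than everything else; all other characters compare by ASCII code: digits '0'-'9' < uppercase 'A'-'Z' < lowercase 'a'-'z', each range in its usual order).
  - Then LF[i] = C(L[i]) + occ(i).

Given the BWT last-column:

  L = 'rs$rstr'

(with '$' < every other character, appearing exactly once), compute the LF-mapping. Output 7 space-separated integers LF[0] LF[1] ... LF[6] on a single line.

Answer: 1 4 0 2 5 6 3

Derivation:
Char counts: '$':1, 'r':3, 's':2, 't':1
C (first-col start): C('$')=0, C('r')=1, C('s')=4, C('t')=6
L[0]='r': occ=0, LF[0]=C('r')+0=1+0=1
L[1]='s': occ=0, LF[1]=C('s')+0=4+0=4
L[2]='$': occ=0, LF[2]=C('$')+0=0+0=0
L[3]='r': occ=1, LF[3]=C('r')+1=1+1=2
L[4]='s': occ=1, LF[4]=C('s')+1=4+1=5
L[5]='t': occ=0, LF[5]=C('t')+0=6+0=6
L[6]='r': occ=2, LF[6]=C('r')+2=1+2=3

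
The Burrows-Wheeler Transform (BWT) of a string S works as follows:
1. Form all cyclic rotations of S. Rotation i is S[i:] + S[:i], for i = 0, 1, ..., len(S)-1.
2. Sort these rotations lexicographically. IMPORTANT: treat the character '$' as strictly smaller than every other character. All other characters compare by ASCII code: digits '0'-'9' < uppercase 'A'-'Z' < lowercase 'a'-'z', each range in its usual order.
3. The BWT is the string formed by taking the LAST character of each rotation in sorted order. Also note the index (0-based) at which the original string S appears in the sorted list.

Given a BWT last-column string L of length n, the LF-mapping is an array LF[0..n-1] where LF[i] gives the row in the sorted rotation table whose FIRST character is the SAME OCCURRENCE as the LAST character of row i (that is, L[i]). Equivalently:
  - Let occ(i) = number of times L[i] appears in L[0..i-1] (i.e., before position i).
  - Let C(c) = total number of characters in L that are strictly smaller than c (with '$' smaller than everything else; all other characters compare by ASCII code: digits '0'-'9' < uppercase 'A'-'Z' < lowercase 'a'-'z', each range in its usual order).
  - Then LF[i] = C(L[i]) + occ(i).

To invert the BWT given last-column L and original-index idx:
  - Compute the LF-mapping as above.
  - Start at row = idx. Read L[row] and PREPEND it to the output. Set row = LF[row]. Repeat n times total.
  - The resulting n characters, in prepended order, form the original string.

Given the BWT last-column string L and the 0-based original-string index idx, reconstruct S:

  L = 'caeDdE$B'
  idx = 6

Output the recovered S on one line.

LF mapping: 5 4 7 2 6 3 0 1
Walk LF starting at row 6, prepending L[row]:
  step 1: row=6, L[6]='$', prepend. Next row=LF[6]=0
  step 2: row=0, L[0]='c', prepend. Next row=LF[0]=5
  step 3: row=5, L[5]='E', prepend. Next row=LF[5]=3
  step 4: row=3, L[3]='D', prepend. Next row=LF[3]=2
  step 5: row=2, L[2]='e', prepend. Next row=LF[2]=7
  step 6: row=7, L[7]='B', prepend. Next row=LF[7]=1
  step 7: row=1, L[1]='a', prepend. Next row=LF[1]=4
  step 8: row=4, L[4]='d', prepend. Next row=LF[4]=6
Reversed output: daBeDEc$

Answer: daBeDEc$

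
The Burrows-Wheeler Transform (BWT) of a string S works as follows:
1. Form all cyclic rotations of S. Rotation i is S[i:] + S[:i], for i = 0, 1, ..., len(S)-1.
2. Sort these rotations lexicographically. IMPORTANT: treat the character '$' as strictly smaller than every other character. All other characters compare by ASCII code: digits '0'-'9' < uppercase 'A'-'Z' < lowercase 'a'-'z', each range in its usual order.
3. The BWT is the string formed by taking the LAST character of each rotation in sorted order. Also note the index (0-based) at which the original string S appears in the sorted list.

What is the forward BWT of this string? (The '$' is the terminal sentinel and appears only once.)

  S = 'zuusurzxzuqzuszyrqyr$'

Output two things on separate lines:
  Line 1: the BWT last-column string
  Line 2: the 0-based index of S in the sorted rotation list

All 21 rotations (rotation i = S[i:]+S[:i]):
  rot[0] = zuusurzxzuqzuszyrqyr$
  rot[1] = uusurzxzuqzuszyrqyr$z
  rot[2] = usurzxzuqzuszyrqyr$zu
  rot[3] = surzxzuqzuszyrqyr$zuu
  rot[4] = urzxzuqzuszyrqyr$zuus
  rot[5] = rzxzuqzuszyrqyr$zuusu
  rot[6] = zxzuqzuszyrqyr$zuusur
  rot[7] = xzuqzuszyrqyr$zuusurz
  rot[8] = zuqzuszyrqyr$zuusurzx
  rot[9] = uqzuszyrqyr$zuusurzxz
  rot[10] = qzuszyrqyr$zuusurzxzu
  rot[11] = zuszyrqyr$zuusurzxzuq
  rot[12] = uszyrqyr$zuusurzxzuqz
  rot[13] = szyrqyr$zuusurzxzuqzu
  rot[14] = zyrqyr$zuusurzxzuqzus
  rot[15] = yrqyr$zuusurzxzuqzusz
  rot[16] = rqyr$zuusurzxzuqzuszy
  rot[17] = qyr$zuusurzxzuqzuszyr
  rot[18] = yr$zuusurzxzuqzuszyrq
  rot[19] = r$zuusurzxzuqzuszyrqy
  rot[20] = $zuusurzxzuqzuszyrqyr
Sorted (with $ < everything):
  sorted[0] = $zuusurzxzuqzuszyrqyr  (last char: 'r')
  sorted[1] = qyr$zuusurzxzuqzuszyr  (last char: 'r')
  sorted[2] = qzuszyrqyr$zuusurzxzu  (last char: 'u')
  sorted[3] = r$zuusurzxzuqzuszyrqy  (last char: 'y')
  sorted[4] = rqyr$zuusurzxzuqzuszy  (last char: 'y')
  sorted[5] = rzxzuqzuszyrqyr$zuusu  (last char: 'u')
  sorted[6] = surzxzuqzuszyrqyr$zuu  (last char: 'u')
  sorted[7] = szyrqyr$zuusurzxzuqzu  (last char: 'u')
  sorted[8] = uqzuszyrqyr$zuusurzxz  (last char: 'z')
  sorted[9] = urzxzuqzuszyrqyr$zuus  (last char: 's')
  sorted[10] = usurzxzuqzuszyrqyr$zu  (last char: 'u')
  sorted[11] = uszyrqyr$zuusurzxzuqz  (last char: 'z')
  sorted[12] = uusurzxzuqzuszyrqyr$z  (last char: 'z')
  sorted[13] = xzuqzuszyrqyr$zuusurz  (last char: 'z')
  sorted[14] = yr$zuusurzxzuqzuszyrq  (last char: 'q')
  sorted[15] = yrqyr$zuusurzxzuqzusz  (last char: 'z')
  sorted[16] = zuqzuszyrqyr$zuusurzx  (last char: 'x')
  sorted[17] = zuszyrqyr$zuusurzxzuq  (last char: 'q')
  sorted[18] = zuusurzxzuqzuszyrqyr$  (last char: '$')
  sorted[19] = zxzuqzuszyrqyr$zuusur  (last char: 'r')
  sorted[20] = zyrqyr$zuusurzxzuqzus  (last char: 's')
Last column: rruyyuuuzsuzzzqzxq$rs
Original string S is at sorted index 18

Answer: rruyyuuuzsuzzzqzxq$rs
18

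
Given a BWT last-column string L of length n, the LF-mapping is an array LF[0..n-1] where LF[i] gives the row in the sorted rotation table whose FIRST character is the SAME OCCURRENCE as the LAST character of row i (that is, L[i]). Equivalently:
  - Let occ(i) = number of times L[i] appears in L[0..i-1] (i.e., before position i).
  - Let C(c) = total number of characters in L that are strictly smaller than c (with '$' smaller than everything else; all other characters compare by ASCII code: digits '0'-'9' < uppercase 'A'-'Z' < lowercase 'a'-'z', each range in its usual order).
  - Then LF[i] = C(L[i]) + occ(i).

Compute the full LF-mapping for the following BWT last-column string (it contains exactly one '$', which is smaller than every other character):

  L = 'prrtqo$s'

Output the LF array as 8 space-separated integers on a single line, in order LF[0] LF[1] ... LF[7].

Char counts: '$':1, 'o':1, 'p':1, 'q':1, 'r':2, 's':1, 't':1
C (first-col start): C('$')=0, C('o')=1, C('p')=2, C('q')=3, C('r')=4, C('s')=6, C('t')=7
L[0]='p': occ=0, LF[0]=C('p')+0=2+0=2
L[1]='r': occ=0, LF[1]=C('r')+0=4+0=4
L[2]='r': occ=1, LF[2]=C('r')+1=4+1=5
L[3]='t': occ=0, LF[3]=C('t')+0=7+0=7
L[4]='q': occ=0, LF[4]=C('q')+0=3+0=3
L[5]='o': occ=0, LF[5]=C('o')+0=1+0=1
L[6]='$': occ=0, LF[6]=C('$')+0=0+0=0
L[7]='s': occ=0, LF[7]=C('s')+0=6+0=6

Answer: 2 4 5 7 3 1 0 6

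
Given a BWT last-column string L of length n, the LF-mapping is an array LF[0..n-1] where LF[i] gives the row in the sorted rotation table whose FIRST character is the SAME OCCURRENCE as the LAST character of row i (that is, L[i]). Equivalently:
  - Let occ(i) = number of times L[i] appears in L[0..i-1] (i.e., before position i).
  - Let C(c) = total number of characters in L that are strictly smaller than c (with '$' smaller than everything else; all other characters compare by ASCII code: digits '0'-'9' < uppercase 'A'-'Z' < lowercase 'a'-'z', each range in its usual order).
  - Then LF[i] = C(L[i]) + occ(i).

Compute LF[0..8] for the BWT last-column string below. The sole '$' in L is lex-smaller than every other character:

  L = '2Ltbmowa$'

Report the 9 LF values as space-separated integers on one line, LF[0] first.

Answer: 1 2 7 4 5 6 8 3 0

Derivation:
Char counts: '$':1, '2':1, 'L':1, 'a':1, 'b':1, 'm':1, 'o':1, 't':1, 'w':1
C (first-col start): C('$')=0, C('2')=1, C('L')=2, C('a')=3, C('b')=4, C('m')=5, C('o')=6, C('t')=7, C('w')=8
L[0]='2': occ=0, LF[0]=C('2')+0=1+0=1
L[1]='L': occ=0, LF[1]=C('L')+0=2+0=2
L[2]='t': occ=0, LF[2]=C('t')+0=7+0=7
L[3]='b': occ=0, LF[3]=C('b')+0=4+0=4
L[4]='m': occ=0, LF[4]=C('m')+0=5+0=5
L[5]='o': occ=0, LF[5]=C('o')+0=6+0=6
L[6]='w': occ=0, LF[6]=C('w')+0=8+0=8
L[7]='a': occ=0, LF[7]=C('a')+0=3+0=3
L[8]='$': occ=0, LF[8]=C('$')+0=0+0=0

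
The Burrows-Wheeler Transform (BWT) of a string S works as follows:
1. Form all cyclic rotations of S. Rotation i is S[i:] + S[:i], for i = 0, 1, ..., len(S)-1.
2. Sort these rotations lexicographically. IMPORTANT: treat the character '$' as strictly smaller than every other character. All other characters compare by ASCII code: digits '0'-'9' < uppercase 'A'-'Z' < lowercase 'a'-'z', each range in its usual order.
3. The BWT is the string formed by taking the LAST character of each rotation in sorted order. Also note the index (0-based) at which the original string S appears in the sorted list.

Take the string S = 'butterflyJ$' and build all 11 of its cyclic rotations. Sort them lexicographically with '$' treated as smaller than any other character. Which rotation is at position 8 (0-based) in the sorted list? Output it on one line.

All 11 rotations (rotation i = S[i:]+S[:i]):
  rot[0] = butterflyJ$
  rot[1] = utterflyJ$b
  rot[2] = tterflyJ$bu
  rot[3] = terflyJ$but
  rot[4] = erflyJ$butt
  rot[5] = rflyJ$butte
  rot[6] = flyJ$butter
  rot[7] = lyJ$butterf
  rot[8] = yJ$butterfl
  rot[9] = J$butterfly
  rot[10] = $butterflyJ
Sorted (with $ < everything):
  sorted[0] = $butterflyJ
  sorted[1] = J$butterfly
  sorted[2] = butterflyJ$
  sorted[3] = erflyJ$butt
  sorted[4] = flyJ$butter
  sorted[5] = lyJ$butterf
  sorted[6] = rflyJ$butte
  sorted[7] = terflyJ$but
  sorted[8] = tterflyJ$bu
  sorted[9] = utterflyJ$b
  sorted[10] = yJ$butterfl
sorted[8] = tterflyJ$bu

Answer: tterflyJ$bu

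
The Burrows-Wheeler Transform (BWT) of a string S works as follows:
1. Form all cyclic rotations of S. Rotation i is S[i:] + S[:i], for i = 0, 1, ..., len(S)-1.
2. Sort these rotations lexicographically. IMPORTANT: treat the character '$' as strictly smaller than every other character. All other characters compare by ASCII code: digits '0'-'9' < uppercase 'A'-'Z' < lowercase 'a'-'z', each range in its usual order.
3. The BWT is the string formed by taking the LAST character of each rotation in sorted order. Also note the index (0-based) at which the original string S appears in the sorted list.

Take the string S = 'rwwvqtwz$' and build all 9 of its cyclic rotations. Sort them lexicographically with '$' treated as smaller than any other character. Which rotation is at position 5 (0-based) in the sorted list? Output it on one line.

Answer: wvqtwz$rw

Derivation:
All 9 rotations (rotation i = S[i:]+S[:i]):
  rot[0] = rwwvqtwz$
  rot[1] = wwvqtwz$r
  rot[2] = wvqtwz$rw
  rot[3] = vqtwz$rww
  rot[4] = qtwz$rwwv
  rot[5] = twz$rwwvq
  rot[6] = wz$rwwvqt
  rot[7] = z$rwwvqtw
  rot[8] = $rwwvqtwz
Sorted (with $ < everything):
  sorted[0] = $rwwvqtwz
  sorted[1] = qtwz$rwwv
  sorted[2] = rwwvqtwz$
  sorted[3] = twz$rwwvq
  sorted[4] = vqtwz$rww
  sorted[5] = wvqtwz$rw
  sorted[6] = wwvqtwz$r
  sorted[7] = wz$rwwvqt
  sorted[8] = z$rwwvqtw
sorted[5] = wvqtwz$rw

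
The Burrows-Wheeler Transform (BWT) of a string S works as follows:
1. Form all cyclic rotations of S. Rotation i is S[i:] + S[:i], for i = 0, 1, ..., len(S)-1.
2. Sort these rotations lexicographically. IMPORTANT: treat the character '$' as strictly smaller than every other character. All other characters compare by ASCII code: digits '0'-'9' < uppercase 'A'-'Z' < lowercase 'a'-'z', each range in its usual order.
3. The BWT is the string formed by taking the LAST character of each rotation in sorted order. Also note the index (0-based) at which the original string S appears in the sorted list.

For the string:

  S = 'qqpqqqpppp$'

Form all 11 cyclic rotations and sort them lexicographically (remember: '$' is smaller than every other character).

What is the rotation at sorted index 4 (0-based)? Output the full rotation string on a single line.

Answer: pppp$qqpqqq

Derivation:
All 11 rotations (rotation i = S[i:]+S[:i]):
  rot[0] = qqpqqqpppp$
  rot[1] = qpqqqpppp$q
  rot[2] = pqqqpppp$qq
  rot[3] = qqqpppp$qqp
  rot[4] = qqpppp$qqpq
  rot[5] = qpppp$qqpqq
  rot[6] = pppp$qqpqqq
  rot[7] = ppp$qqpqqqp
  rot[8] = pp$qqpqqqpp
  rot[9] = p$qqpqqqppp
  rot[10] = $qqpqqqpppp
Sorted (with $ < everything):
  sorted[0] = $qqpqqqpppp
  sorted[1] = p$qqpqqqppp
  sorted[2] = pp$qqpqqqpp
  sorted[3] = ppp$qqpqqqp
  sorted[4] = pppp$qqpqqq
  sorted[5] = pqqqpppp$qq
  sorted[6] = qpppp$qqpqq
  sorted[7] = qpqqqpppp$q
  sorted[8] = qqpppp$qqpq
  sorted[9] = qqpqqqpppp$
  sorted[10] = qqqpppp$qqp
sorted[4] = pppp$qqpqqq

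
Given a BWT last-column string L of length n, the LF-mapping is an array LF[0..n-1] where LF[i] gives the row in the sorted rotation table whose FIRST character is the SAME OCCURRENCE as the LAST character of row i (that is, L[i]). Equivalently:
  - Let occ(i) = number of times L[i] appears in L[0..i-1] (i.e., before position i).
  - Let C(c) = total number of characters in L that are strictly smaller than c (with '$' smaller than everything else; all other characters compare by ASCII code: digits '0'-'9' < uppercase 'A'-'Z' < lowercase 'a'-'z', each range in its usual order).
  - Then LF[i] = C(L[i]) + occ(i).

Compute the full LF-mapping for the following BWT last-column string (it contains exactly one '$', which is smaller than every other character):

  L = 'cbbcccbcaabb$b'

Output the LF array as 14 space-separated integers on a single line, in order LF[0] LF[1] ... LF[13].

Answer: 9 3 4 10 11 12 5 13 1 2 6 7 0 8

Derivation:
Char counts: '$':1, 'a':2, 'b':6, 'c':5
C (first-col start): C('$')=0, C('a')=1, C('b')=3, C('c')=9
L[0]='c': occ=0, LF[0]=C('c')+0=9+0=9
L[1]='b': occ=0, LF[1]=C('b')+0=3+0=3
L[2]='b': occ=1, LF[2]=C('b')+1=3+1=4
L[3]='c': occ=1, LF[3]=C('c')+1=9+1=10
L[4]='c': occ=2, LF[4]=C('c')+2=9+2=11
L[5]='c': occ=3, LF[5]=C('c')+3=9+3=12
L[6]='b': occ=2, LF[6]=C('b')+2=3+2=5
L[7]='c': occ=4, LF[7]=C('c')+4=9+4=13
L[8]='a': occ=0, LF[8]=C('a')+0=1+0=1
L[9]='a': occ=1, LF[9]=C('a')+1=1+1=2
L[10]='b': occ=3, LF[10]=C('b')+3=3+3=6
L[11]='b': occ=4, LF[11]=C('b')+4=3+4=7
L[12]='$': occ=0, LF[12]=C('$')+0=0+0=0
L[13]='b': occ=5, LF[13]=C('b')+5=3+5=8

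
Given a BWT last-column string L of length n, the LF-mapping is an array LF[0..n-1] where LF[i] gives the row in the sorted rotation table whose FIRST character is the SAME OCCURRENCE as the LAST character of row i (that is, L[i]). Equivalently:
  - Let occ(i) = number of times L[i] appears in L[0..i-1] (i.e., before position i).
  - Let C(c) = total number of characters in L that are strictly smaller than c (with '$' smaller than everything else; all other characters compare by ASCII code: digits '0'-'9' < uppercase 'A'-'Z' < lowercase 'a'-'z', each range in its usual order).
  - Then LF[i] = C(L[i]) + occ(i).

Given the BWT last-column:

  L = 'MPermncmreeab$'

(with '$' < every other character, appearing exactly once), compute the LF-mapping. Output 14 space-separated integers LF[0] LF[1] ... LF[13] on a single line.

Char counts: '$':1, 'M':1, 'P':1, 'a':1, 'b':1, 'c':1, 'e':3, 'm':2, 'n':1, 'r':2
C (first-col start): C('$')=0, C('M')=1, C('P')=2, C('a')=3, C('b')=4, C('c')=5, C('e')=6, C('m')=9, C('n')=11, C('r')=12
L[0]='M': occ=0, LF[0]=C('M')+0=1+0=1
L[1]='P': occ=0, LF[1]=C('P')+0=2+0=2
L[2]='e': occ=0, LF[2]=C('e')+0=6+0=6
L[3]='r': occ=0, LF[3]=C('r')+0=12+0=12
L[4]='m': occ=0, LF[4]=C('m')+0=9+0=9
L[5]='n': occ=0, LF[5]=C('n')+0=11+0=11
L[6]='c': occ=0, LF[6]=C('c')+0=5+0=5
L[7]='m': occ=1, LF[7]=C('m')+1=9+1=10
L[8]='r': occ=1, LF[8]=C('r')+1=12+1=13
L[9]='e': occ=1, LF[9]=C('e')+1=6+1=7
L[10]='e': occ=2, LF[10]=C('e')+2=6+2=8
L[11]='a': occ=0, LF[11]=C('a')+0=3+0=3
L[12]='b': occ=0, LF[12]=C('b')+0=4+0=4
L[13]='$': occ=0, LF[13]=C('$')+0=0+0=0

Answer: 1 2 6 12 9 11 5 10 13 7 8 3 4 0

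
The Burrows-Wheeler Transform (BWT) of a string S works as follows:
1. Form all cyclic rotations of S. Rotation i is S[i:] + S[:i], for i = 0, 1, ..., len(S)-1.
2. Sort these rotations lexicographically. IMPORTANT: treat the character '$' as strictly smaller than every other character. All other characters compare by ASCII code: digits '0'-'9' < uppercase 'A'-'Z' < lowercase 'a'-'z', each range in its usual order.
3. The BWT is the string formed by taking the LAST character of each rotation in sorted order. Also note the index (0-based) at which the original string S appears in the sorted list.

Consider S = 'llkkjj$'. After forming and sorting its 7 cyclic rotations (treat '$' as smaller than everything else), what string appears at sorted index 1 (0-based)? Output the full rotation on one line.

All 7 rotations (rotation i = S[i:]+S[:i]):
  rot[0] = llkkjj$
  rot[1] = lkkjj$l
  rot[2] = kkjj$ll
  rot[3] = kjj$llk
  rot[4] = jj$llkk
  rot[5] = j$llkkj
  rot[6] = $llkkjj
Sorted (with $ < everything):
  sorted[0] = $llkkjj
  sorted[1] = j$llkkj
  sorted[2] = jj$llkk
  sorted[3] = kjj$llk
  sorted[4] = kkjj$ll
  sorted[5] = lkkjj$l
  sorted[6] = llkkjj$
sorted[1] = j$llkkj

Answer: j$llkkj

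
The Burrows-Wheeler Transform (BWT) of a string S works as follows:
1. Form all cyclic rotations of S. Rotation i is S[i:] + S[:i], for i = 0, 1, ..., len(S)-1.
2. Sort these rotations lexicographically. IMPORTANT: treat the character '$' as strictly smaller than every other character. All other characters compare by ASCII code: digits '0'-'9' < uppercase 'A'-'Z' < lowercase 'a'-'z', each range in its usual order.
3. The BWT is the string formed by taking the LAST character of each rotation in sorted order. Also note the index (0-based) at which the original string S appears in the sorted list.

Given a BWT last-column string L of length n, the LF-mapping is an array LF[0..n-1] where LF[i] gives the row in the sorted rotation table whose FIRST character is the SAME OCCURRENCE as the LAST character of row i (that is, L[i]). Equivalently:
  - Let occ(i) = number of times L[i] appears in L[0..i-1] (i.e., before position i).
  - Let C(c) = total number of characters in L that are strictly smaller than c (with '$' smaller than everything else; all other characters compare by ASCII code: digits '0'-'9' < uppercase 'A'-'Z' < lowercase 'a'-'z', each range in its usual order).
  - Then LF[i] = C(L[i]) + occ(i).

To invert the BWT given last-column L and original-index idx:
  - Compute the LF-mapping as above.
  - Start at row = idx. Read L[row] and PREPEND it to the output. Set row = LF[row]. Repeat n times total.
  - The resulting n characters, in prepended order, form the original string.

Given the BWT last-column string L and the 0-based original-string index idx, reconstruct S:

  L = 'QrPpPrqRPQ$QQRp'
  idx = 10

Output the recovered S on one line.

Answer: pPRQqQprQRrPPQ$

Derivation:
LF mapping: 4 13 1 10 2 14 12 8 3 5 0 6 7 9 11
Walk LF starting at row 10, prepending L[row]:
  step 1: row=10, L[10]='$', prepend. Next row=LF[10]=0
  step 2: row=0, L[0]='Q', prepend. Next row=LF[0]=4
  step 3: row=4, L[4]='P', prepend. Next row=LF[4]=2
  step 4: row=2, L[2]='P', prepend. Next row=LF[2]=1
  step 5: row=1, L[1]='r', prepend. Next row=LF[1]=13
  step 6: row=13, L[13]='R', prepend. Next row=LF[13]=9
  step 7: row=9, L[9]='Q', prepend. Next row=LF[9]=5
  step 8: row=5, L[5]='r', prepend. Next row=LF[5]=14
  step 9: row=14, L[14]='p', prepend. Next row=LF[14]=11
  step 10: row=11, L[11]='Q', prepend. Next row=LF[11]=6
  step 11: row=6, L[6]='q', prepend. Next row=LF[6]=12
  step 12: row=12, L[12]='Q', prepend. Next row=LF[12]=7
  step 13: row=7, L[7]='R', prepend. Next row=LF[7]=8
  step 14: row=8, L[8]='P', prepend. Next row=LF[8]=3
  step 15: row=3, L[3]='p', prepend. Next row=LF[3]=10
Reversed output: pPRQqQprQRrPPQ$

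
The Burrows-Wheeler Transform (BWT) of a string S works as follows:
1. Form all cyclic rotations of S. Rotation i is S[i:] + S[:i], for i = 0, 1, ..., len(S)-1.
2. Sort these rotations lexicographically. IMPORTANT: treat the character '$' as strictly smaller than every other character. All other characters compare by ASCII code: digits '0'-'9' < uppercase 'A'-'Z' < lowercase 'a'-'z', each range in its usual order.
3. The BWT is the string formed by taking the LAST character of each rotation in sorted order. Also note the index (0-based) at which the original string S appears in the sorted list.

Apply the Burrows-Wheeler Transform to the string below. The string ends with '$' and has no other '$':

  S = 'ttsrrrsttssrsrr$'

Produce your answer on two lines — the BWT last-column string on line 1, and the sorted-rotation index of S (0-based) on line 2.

Answer: rrssrsrrtstrtt$s
14

Derivation:
All 16 rotations (rotation i = S[i:]+S[:i]):
  rot[0] = ttsrrrsttssrsrr$
  rot[1] = tsrrrsttssrsrr$t
  rot[2] = srrrsttssrsrr$tt
  rot[3] = rrrsttssrsrr$tts
  rot[4] = rrsttssrsrr$ttsr
  rot[5] = rsttssrsrr$ttsrr
  rot[6] = sttssrsrr$ttsrrr
  rot[7] = ttssrsrr$ttsrrrs
  rot[8] = tssrsrr$ttsrrrst
  rot[9] = ssrsrr$ttsrrrstt
  rot[10] = srsrr$ttsrrrstts
  rot[11] = rsrr$ttsrrrsttss
  rot[12] = srr$ttsrrrsttssr
  rot[13] = rr$ttsrrrsttssrs
  rot[14] = r$ttsrrrsttssrsr
  rot[15] = $ttsrrrsttssrsrr
Sorted (with $ < everything):
  sorted[0] = $ttsrrrsttssrsrr  (last char: 'r')
  sorted[1] = r$ttsrrrsttssrsr  (last char: 'r')
  sorted[2] = rr$ttsrrrsttssrs  (last char: 's')
  sorted[3] = rrrsttssrsrr$tts  (last char: 's')
  sorted[4] = rrsttssrsrr$ttsr  (last char: 'r')
  sorted[5] = rsrr$ttsrrrsttss  (last char: 's')
  sorted[6] = rsttssrsrr$ttsrr  (last char: 'r')
  sorted[7] = srr$ttsrrrsttssr  (last char: 'r')
  sorted[8] = srrrsttssrsrr$tt  (last char: 't')
  sorted[9] = srsrr$ttsrrrstts  (last char: 's')
  sorted[10] = ssrsrr$ttsrrrstt  (last char: 't')
  sorted[11] = sttssrsrr$ttsrrr  (last char: 'r')
  sorted[12] = tsrrrsttssrsrr$t  (last char: 't')
  sorted[13] = tssrsrr$ttsrrrst  (last char: 't')
  sorted[14] = ttsrrrsttssrsrr$  (last char: '$')
  sorted[15] = ttssrsrr$ttsrrrs  (last char: 's')
Last column: rrssrsrrtstrtt$s
Original string S is at sorted index 14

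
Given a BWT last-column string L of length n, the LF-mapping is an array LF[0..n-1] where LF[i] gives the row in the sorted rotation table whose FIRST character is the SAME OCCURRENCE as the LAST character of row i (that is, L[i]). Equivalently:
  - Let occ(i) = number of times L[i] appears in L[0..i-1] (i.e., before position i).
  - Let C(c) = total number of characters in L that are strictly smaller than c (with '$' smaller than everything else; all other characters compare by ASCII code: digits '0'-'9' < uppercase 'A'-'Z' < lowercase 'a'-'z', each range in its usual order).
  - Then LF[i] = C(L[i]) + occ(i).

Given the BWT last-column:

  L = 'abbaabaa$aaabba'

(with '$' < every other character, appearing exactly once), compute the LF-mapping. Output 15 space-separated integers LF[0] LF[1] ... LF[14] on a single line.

Char counts: '$':1, 'a':9, 'b':5
C (first-col start): C('$')=0, C('a')=1, C('b')=10
L[0]='a': occ=0, LF[0]=C('a')+0=1+0=1
L[1]='b': occ=0, LF[1]=C('b')+0=10+0=10
L[2]='b': occ=1, LF[2]=C('b')+1=10+1=11
L[3]='a': occ=1, LF[3]=C('a')+1=1+1=2
L[4]='a': occ=2, LF[4]=C('a')+2=1+2=3
L[5]='b': occ=2, LF[5]=C('b')+2=10+2=12
L[6]='a': occ=3, LF[6]=C('a')+3=1+3=4
L[7]='a': occ=4, LF[7]=C('a')+4=1+4=5
L[8]='$': occ=0, LF[8]=C('$')+0=0+0=0
L[9]='a': occ=5, LF[9]=C('a')+5=1+5=6
L[10]='a': occ=6, LF[10]=C('a')+6=1+6=7
L[11]='a': occ=7, LF[11]=C('a')+7=1+7=8
L[12]='b': occ=3, LF[12]=C('b')+3=10+3=13
L[13]='b': occ=4, LF[13]=C('b')+4=10+4=14
L[14]='a': occ=8, LF[14]=C('a')+8=1+8=9

Answer: 1 10 11 2 3 12 4 5 0 6 7 8 13 14 9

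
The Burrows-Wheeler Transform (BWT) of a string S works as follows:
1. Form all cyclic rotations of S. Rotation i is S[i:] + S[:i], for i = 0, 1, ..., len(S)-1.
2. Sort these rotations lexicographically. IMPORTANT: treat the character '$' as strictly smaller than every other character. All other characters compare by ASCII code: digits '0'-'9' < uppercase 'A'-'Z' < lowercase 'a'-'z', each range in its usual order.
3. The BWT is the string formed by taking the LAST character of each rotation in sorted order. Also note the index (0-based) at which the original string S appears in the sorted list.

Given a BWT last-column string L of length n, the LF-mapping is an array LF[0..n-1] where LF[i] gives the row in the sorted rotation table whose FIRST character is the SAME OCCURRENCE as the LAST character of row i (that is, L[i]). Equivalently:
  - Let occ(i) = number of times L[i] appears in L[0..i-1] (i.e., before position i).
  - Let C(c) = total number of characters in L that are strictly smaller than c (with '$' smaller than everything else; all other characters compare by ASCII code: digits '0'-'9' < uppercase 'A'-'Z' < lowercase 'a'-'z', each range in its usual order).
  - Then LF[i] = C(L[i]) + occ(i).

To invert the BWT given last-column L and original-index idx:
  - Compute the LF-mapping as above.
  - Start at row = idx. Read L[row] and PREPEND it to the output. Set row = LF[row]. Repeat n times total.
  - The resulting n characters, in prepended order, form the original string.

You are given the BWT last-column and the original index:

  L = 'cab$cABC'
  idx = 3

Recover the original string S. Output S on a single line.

LF mapping: 6 4 5 0 7 1 2 3
Walk LF starting at row 3, prepending L[row]:
  step 1: row=3, L[3]='$', prepend. Next row=LF[3]=0
  step 2: row=0, L[0]='c', prepend. Next row=LF[0]=6
  step 3: row=6, L[6]='B', prepend. Next row=LF[6]=2
  step 4: row=2, L[2]='b', prepend. Next row=LF[2]=5
  step 5: row=5, L[5]='A', prepend. Next row=LF[5]=1
  step 6: row=1, L[1]='a', prepend. Next row=LF[1]=4
  step 7: row=4, L[4]='c', prepend. Next row=LF[4]=7
  step 8: row=7, L[7]='C', prepend. Next row=LF[7]=3
Reversed output: CcaAbBc$

Answer: CcaAbBc$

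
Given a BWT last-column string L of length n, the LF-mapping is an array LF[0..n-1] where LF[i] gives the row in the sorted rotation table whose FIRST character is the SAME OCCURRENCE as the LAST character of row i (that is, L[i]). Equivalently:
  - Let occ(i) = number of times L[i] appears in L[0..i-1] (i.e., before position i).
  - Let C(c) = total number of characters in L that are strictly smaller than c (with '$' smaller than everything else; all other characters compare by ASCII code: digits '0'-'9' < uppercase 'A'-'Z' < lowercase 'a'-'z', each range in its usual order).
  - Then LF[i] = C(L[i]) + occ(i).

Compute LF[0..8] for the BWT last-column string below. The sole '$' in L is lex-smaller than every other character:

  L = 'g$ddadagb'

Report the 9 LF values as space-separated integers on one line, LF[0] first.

Answer: 7 0 4 5 1 6 2 8 3

Derivation:
Char counts: '$':1, 'a':2, 'b':1, 'd':3, 'g':2
C (first-col start): C('$')=0, C('a')=1, C('b')=3, C('d')=4, C('g')=7
L[0]='g': occ=0, LF[0]=C('g')+0=7+0=7
L[1]='$': occ=0, LF[1]=C('$')+0=0+0=0
L[2]='d': occ=0, LF[2]=C('d')+0=4+0=4
L[3]='d': occ=1, LF[3]=C('d')+1=4+1=5
L[4]='a': occ=0, LF[4]=C('a')+0=1+0=1
L[5]='d': occ=2, LF[5]=C('d')+2=4+2=6
L[6]='a': occ=1, LF[6]=C('a')+1=1+1=2
L[7]='g': occ=1, LF[7]=C('g')+1=7+1=8
L[8]='b': occ=0, LF[8]=C('b')+0=3+0=3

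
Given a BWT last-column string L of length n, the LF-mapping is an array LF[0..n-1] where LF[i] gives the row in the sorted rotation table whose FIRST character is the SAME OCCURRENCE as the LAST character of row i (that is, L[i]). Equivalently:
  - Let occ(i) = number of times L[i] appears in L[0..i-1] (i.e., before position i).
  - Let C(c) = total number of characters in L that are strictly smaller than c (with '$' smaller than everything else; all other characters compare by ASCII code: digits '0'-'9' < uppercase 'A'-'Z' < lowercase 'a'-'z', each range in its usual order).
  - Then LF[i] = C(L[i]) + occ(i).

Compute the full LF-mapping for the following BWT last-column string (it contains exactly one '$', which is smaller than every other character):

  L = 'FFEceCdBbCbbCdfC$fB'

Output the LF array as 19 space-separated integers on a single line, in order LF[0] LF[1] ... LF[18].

Answer: 8 9 7 13 16 3 14 1 10 4 11 12 5 15 17 6 0 18 2

Derivation:
Char counts: '$':1, 'B':2, 'C':4, 'E':1, 'F':2, 'b':3, 'c':1, 'd':2, 'e':1, 'f':2
C (first-col start): C('$')=0, C('B')=1, C('C')=3, C('E')=7, C('F')=8, C('b')=10, C('c')=13, C('d')=14, C('e')=16, C('f')=17
L[0]='F': occ=0, LF[0]=C('F')+0=8+0=8
L[1]='F': occ=1, LF[1]=C('F')+1=8+1=9
L[2]='E': occ=0, LF[2]=C('E')+0=7+0=7
L[3]='c': occ=0, LF[3]=C('c')+0=13+0=13
L[4]='e': occ=0, LF[4]=C('e')+0=16+0=16
L[5]='C': occ=0, LF[5]=C('C')+0=3+0=3
L[6]='d': occ=0, LF[6]=C('d')+0=14+0=14
L[7]='B': occ=0, LF[7]=C('B')+0=1+0=1
L[8]='b': occ=0, LF[8]=C('b')+0=10+0=10
L[9]='C': occ=1, LF[9]=C('C')+1=3+1=4
L[10]='b': occ=1, LF[10]=C('b')+1=10+1=11
L[11]='b': occ=2, LF[11]=C('b')+2=10+2=12
L[12]='C': occ=2, LF[12]=C('C')+2=3+2=5
L[13]='d': occ=1, LF[13]=C('d')+1=14+1=15
L[14]='f': occ=0, LF[14]=C('f')+0=17+0=17
L[15]='C': occ=3, LF[15]=C('C')+3=3+3=6
L[16]='$': occ=0, LF[16]=C('$')+0=0+0=0
L[17]='f': occ=1, LF[17]=C('f')+1=17+1=18
L[18]='B': occ=1, LF[18]=C('B')+1=1+1=2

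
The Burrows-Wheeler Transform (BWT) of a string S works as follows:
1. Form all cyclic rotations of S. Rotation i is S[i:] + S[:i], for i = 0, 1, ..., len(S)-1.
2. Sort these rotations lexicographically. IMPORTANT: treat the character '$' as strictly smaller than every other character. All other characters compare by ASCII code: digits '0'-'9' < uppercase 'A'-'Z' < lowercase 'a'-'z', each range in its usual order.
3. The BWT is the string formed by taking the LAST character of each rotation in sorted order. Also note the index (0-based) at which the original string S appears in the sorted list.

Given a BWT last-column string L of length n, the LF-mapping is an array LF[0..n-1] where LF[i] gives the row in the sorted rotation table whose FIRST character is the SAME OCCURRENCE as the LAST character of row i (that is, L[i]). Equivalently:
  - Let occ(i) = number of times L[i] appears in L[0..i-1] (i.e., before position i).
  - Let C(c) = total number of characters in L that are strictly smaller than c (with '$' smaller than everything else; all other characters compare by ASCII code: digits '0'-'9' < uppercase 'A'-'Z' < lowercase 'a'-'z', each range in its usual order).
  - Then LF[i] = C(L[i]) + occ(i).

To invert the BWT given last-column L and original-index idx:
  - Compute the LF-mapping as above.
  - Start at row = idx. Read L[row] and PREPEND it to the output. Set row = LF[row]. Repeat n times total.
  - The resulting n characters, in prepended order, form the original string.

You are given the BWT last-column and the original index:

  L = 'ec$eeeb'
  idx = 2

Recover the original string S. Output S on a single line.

Answer: cbeeee$

Derivation:
LF mapping: 3 2 0 4 5 6 1
Walk LF starting at row 2, prepending L[row]:
  step 1: row=2, L[2]='$', prepend. Next row=LF[2]=0
  step 2: row=0, L[0]='e', prepend. Next row=LF[0]=3
  step 3: row=3, L[3]='e', prepend. Next row=LF[3]=4
  step 4: row=4, L[4]='e', prepend. Next row=LF[4]=5
  step 5: row=5, L[5]='e', prepend. Next row=LF[5]=6
  step 6: row=6, L[6]='b', prepend. Next row=LF[6]=1
  step 7: row=1, L[1]='c', prepend. Next row=LF[1]=2
Reversed output: cbeeee$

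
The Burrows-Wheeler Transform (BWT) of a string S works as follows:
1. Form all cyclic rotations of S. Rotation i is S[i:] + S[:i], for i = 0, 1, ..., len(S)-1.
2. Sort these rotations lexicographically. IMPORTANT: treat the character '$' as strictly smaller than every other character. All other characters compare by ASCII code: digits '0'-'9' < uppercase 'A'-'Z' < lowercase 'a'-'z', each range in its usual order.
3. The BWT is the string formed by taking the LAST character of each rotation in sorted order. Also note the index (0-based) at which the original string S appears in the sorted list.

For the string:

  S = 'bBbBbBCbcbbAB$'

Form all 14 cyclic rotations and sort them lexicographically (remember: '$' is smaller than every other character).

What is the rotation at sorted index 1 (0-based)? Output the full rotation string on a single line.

All 14 rotations (rotation i = S[i:]+S[:i]):
  rot[0] = bBbBbBCbcbbAB$
  rot[1] = BbBbBCbcbbAB$b
  rot[2] = bBbBCbcbbAB$bB
  rot[3] = BbBCbcbbAB$bBb
  rot[4] = bBCbcbbAB$bBbB
  rot[5] = BCbcbbAB$bBbBb
  rot[6] = CbcbbAB$bBbBbB
  rot[7] = bcbbAB$bBbBbBC
  rot[8] = cbbAB$bBbBbBCb
  rot[9] = bbAB$bBbBbBCbc
  rot[10] = bAB$bBbBbBCbcb
  rot[11] = AB$bBbBbBCbcbb
  rot[12] = B$bBbBbBCbcbbA
  rot[13] = $bBbBbBCbcbbAB
Sorted (with $ < everything):
  sorted[0] = $bBbBbBCbcbbAB
  sorted[1] = AB$bBbBbBCbcbb
  sorted[2] = B$bBbBbBCbcbbA
  sorted[3] = BCbcbbAB$bBbBb
  sorted[4] = BbBCbcbbAB$bBb
  sorted[5] = BbBbBCbcbbAB$b
  sorted[6] = CbcbbAB$bBbBbB
  sorted[7] = bAB$bBbBbBCbcb
  sorted[8] = bBCbcbbAB$bBbB
  sorted[9] = bBbBCbcbbAB$bB
  sorted[10] = bBbBbBCbcbbAB$
  sorted[11] = bbAB$bBbBbBCbc
  sorted[12] = bcbbAB$bBbBbBC
  sorted[13] = cbbAB$bBbBbBCb
sorted[1] = AB$bBbBbBCbcbb

Answer: AB$bBbBbBCbcbb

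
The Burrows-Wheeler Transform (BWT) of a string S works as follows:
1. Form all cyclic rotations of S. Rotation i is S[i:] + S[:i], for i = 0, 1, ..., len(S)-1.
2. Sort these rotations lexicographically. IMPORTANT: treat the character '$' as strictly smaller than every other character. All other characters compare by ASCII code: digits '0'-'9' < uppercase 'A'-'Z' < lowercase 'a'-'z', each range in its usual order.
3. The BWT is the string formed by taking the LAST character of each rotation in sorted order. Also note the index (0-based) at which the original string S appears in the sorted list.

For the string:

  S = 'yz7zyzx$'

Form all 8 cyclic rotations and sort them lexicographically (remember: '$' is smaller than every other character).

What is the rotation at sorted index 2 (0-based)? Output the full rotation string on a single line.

Answer: x$yz7zyz

Derivation:
All 8 rotations (rotation i = S[i:]+S[:i]):
  rot[0] = yz7zyzx$
  rot[1] = z7zyzx$y
  rot[2] = 7zyzx$yz
  rot[3] = zyzx$yz7
  rot[4] = yzx$yz7z
  rot[5] = zx$yz7zy
  rot[6] = x$yz7zyz
  rot[7] = $yz7zyzx
Sorted (with $ < everything):
  sorted[0] = $yz7zyzx
  sorted[1] = 7zyzx$yz
  sorted[2] = x$yz7zyz
  sorted[3] = yz7zyzx$
  sorted[4] = yzx$yz7z
  sorted[5] = z7zyzx$y
  sorted[6] = zx$yz7zy
  sorted[7] = zyzx$yz7
sorted[2] = x$yz7zyz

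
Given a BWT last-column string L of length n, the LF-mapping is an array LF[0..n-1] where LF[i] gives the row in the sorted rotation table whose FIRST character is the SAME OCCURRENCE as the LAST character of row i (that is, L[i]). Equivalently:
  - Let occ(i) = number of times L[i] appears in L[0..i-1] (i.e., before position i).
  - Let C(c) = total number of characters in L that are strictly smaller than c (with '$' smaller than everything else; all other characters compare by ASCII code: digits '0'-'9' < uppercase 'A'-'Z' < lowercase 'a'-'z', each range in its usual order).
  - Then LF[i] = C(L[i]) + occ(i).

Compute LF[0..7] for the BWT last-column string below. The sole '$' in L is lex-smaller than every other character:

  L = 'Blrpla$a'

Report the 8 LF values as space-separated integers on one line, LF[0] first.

Char counts: '$':1, 'B':1, 'a':2, 'l':2, 'p':1, 'r':1
C (first-col start): C('$')=0, C('B')=1, C('a')=2, C('l')=4, C('p')=6, C('r')=7
L[0]='B': occ=0, LF[0]=C('B')+0=1+0=1
L[1]='l': occ=0, LF[1]=C('l')+0=4+0=4
L[2]='r': occ=0, LF[2]=C('r')+0=7+0=7
L[3]='p': occ=0, LF[3]=C('p')+0=6+0=6
L[4]='l': occ=1, LF[4]=C('l')+1=4+1=5
L[5]='a': occ=0, LF[5]=C('a')+0=2+0=2
L[6]='$': occ=0, LF[6]=C('$')+0=0+0=0
L[7]='a': occ=1, LF[7]=C('a')+1=2+1=3

Answer: 1 4 7 6 5 2 0 3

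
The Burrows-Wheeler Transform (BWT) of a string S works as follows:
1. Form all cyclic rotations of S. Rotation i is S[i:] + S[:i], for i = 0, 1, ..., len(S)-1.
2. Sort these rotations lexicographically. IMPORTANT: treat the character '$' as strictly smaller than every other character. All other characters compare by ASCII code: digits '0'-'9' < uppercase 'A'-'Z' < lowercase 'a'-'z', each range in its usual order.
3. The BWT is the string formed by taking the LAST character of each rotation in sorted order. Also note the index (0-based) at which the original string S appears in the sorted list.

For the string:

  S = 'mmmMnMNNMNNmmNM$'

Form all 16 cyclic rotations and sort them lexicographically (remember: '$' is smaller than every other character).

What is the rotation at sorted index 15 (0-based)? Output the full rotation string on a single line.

Answer: nMNNMNNmmNM$mmmM

Derivation:
All 16 rotations (rotation i = S[i:]+S[:i]):
  rot[0] = mmmMnMNNMNNmmNM$
  rot[1] = mmMnMNNMNNmmNM$m
  rot[2] = mMnMNNMNNmmNM$mm
  rot[3] = MnMNNMNNmmNM$mmm
  rot[4] = nMNNMNNmmNM$mmmM
  rot[5] = MNNMNNmmNM$mmmMn
  rot[6] = NNMNNmmNM$mmmMnM
  rot[7] = NMNNmmNM$mmmMnMN
  rot[8] = MNNmmNM$mmmMnMNN
  rot[9] = NNmmNM$mmmMnMNNM
  rot[10] = NmmNM$mmmMnMNNMN
  rot[11] = mmNM$mmmMnMNNMNN
  rot[12] = mNM$mmmMnMNNMNNm
  rot[13] = NM$mmmMnMNNMNNmm
  rot[14] = M$mmmMnMNNMNNmmN
  rot[15] = $mmmMnMNNMNNmmNM
Sorted (with $ < everything):
  sorted[0] = $mmmMnMNNMNNmmNM
  sorted[1] = M$mmmMnMNNMNNmmN
  sorted[2] = MNNMNNmmNM$mmmMn
  sorted[3] = MNNmmNM$mmmMnMNN
  sorted[4] = MnMNNMNNmmNM$mmm
  sorted[5] = NM$mmmMnMNNMNNmm
  sorted[6] = NMNNmmNM$mmmMnMN
  sorted[7] = NNMNNmmNM$mmmMnM
  sorted[8] = NNmmNM$mmmMnMNNM
  sorted[9] = NmmNM$mmmMnMNNMN
  sorted[10] = mMnMNNMNNmmNM$mm
  sorted[11] = mNM$mmmMnMNNMNNm
  sorted[12] = mmMnMNNMNNmmNM$m
  sorted[13] = mmNM$mmmMnMNNMNN
  sorted[14] = mmmMnMNNMNNmmNM$
  sorted[15] = nMNNMNNmmNM$mmmM
sorted[15] = nMNNMNNmmNM$mmmM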